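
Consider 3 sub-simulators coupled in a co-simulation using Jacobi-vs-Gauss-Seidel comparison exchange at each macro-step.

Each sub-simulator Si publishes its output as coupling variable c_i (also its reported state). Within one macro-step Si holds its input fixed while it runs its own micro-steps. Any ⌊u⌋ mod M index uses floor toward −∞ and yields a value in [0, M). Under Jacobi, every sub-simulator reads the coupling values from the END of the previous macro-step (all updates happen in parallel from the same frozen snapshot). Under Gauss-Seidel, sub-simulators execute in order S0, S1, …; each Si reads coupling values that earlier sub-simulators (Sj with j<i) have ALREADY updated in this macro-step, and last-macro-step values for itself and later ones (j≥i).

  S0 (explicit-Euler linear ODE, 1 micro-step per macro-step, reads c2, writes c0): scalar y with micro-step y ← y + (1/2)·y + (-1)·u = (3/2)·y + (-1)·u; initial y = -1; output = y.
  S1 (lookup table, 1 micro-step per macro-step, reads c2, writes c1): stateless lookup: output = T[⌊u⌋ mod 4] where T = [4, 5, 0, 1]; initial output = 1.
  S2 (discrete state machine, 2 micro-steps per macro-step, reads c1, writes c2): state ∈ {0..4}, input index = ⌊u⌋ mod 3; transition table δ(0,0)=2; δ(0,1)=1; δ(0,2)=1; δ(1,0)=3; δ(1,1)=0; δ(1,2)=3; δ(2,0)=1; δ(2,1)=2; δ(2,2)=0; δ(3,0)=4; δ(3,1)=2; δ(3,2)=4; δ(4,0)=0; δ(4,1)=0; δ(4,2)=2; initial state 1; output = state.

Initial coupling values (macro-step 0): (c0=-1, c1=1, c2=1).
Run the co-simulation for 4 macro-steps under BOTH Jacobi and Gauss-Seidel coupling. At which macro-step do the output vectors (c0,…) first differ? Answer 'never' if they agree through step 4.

first divergence at macro-step: 1

[Jacobi] macro 1: S0 reads c2=1 → after 1×micro: -5/2; S1 reads c2=1 → after 1×micro: 5; S2 reads c1=1 → after 2×micro: 1 ⇒ (c0=-5/2, c1=5, c2=1)
[Jacobi] macro 2: S0 reads c2=1 → after 1×micro: -19/4; S1 reads c2=1 → after 1×micro: 5; S2 reads c1=5 → after 2×micro: 4 ⇒ (c0=-19/4, c1=5, c2=4)
[Jacobi] macro 3: S0 reads c2=4 → after 1×micro: -89/8; S1 reads c2=4 → after 1×micro: 4; S2 reads c1=5 → after 2×micro: 0 ⇒ (c0=-89/8, c1=4, c2=0)
[Jacobi] macro 4: S0 reads c2=0 → after 1×micro: -267/16; S1 reads c2=0 → after 1×micro: 4; S2 reads c1=4 → after 2×micro: 0 ⇒ (c0=-267/16, c1=4, c2=0)
[Gauss-Seidel] macro 1: S0 reads c2=1 → after 1×micro: -5/2; S1 reads c2=1 → after 1×micro: 5; S2 reads c1=5 → after 2×micro: 4 ⇒ (c0=-5/2, c1=5, c2=4)
[Gauss-Seidel] macro 2: S0 reads c2=4 → after 1×micro: -31/4; S1 reads c2=4 → after 1×micro: 4; S2 reads c1=4 → after 2×micro: 1 ⇒ (c0=-31/4, c1=4, c2=1)
[Gauss-Seidel] macro 3: S0 reads c2=1 → after 1×micro: -101/8; S1 reads c2=1 → after 1×micro: 5; S2 reads c1=5 → after 2×micro: 4 ⇒ (c0=-101/8, c1=5, c2=4)
[Gauss-Seidel] macro 4: S0 reads c2=4 → after 1×micro: -367/16; S1 reads c2=4 → after 1×micro: 4; S2 reads c1=4 → after 2×micro: 1 ⇒ (c0=-367/16, c1=4, c2=1)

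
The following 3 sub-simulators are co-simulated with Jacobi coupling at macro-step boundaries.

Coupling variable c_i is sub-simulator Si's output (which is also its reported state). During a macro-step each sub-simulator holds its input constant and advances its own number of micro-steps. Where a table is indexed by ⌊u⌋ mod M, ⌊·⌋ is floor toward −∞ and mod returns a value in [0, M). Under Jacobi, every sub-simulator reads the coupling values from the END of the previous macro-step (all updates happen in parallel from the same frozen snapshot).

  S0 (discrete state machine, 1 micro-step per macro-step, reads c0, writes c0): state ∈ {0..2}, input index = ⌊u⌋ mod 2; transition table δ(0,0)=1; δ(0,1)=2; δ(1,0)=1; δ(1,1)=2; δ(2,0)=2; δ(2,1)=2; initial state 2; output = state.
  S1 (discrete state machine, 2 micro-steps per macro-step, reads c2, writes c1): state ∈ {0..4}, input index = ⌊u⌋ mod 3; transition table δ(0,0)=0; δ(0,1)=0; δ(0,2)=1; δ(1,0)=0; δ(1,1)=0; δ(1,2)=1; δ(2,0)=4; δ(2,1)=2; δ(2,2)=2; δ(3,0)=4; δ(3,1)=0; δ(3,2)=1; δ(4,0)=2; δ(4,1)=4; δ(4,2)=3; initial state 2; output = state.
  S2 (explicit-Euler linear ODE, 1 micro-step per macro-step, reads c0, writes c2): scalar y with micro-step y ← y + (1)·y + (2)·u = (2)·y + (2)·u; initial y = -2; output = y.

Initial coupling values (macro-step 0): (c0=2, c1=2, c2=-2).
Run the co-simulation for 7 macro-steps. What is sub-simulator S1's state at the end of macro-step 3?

S1 state at macro-step 3 = 2

macro 1: S0 reads c0=2 → after 1×micro: 2; S1 reads c2=-2 → after 2×micro: 2; S2 reads c0=2 → after 1×micro: 0 ⇒ (c0=2, c1=2, c2=0)
macro 2: S0 reads c0=2 → after 1×micro: 2; S1 reads c2=0 → after 2×micro: 2; S2 reads c0=2 → after 1×micro: 4 ⇒ (c0=2, c1=2, c2=4)
macro 3: S0 reads c0=2 → after 1×micro: 2; S1 reads c2=4 → after 2×micro: 2; S2 reads c0=2 → after 1×micro: 12 ⇒ (c0=2, c1=2, c2=12)
macro 4: S0 reads c0=2 → after 1×micro: 2; S1 reads c2=12 → after 2×micro: 2; S2 reads c0=2 → after 1×micro: 28 ⇒ (c0=2, c1=2, c2=28)
macro 5: S0 reads c0=2 → after 1×micro: 2; S1 reads c2=28 → after 2×micro: 2; S2 reads c0=2 → after 1×micro: 60 ⇒ (c0=2, c1=2, c2=60)
macro 6: S0 reads c0=2 → after 1×micro: 2; S1 reads c2=60 → after 2×micro: 2; S2 reads c0=2 → after 1×micro: 124 ⇒ (c0=2, c1=2, c2=124)
macro 7: S0 reads c0=2 → after 1×micro: 2; S1 reads c2=124 → after 2×micro: 2; S2 reads c0=2 → after 1×micro: 252 ⇒ (c0=2, c1=2, c2=252)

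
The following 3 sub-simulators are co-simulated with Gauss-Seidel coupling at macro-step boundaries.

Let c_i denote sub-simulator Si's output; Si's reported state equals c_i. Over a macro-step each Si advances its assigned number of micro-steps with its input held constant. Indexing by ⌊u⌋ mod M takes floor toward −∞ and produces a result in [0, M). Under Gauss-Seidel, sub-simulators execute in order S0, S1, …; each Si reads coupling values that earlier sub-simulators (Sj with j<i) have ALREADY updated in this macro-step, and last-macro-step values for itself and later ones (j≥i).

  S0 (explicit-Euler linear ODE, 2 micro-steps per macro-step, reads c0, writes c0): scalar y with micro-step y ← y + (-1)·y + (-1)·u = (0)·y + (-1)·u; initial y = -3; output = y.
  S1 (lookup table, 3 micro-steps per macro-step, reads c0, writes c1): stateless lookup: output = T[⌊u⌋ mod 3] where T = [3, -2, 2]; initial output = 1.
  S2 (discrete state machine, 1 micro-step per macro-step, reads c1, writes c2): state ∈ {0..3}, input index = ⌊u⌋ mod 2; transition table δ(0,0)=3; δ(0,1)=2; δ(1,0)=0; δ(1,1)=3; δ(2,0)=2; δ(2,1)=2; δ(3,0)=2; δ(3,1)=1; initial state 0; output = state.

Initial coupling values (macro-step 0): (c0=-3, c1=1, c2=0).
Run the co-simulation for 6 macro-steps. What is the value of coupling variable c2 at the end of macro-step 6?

c2 at macro-step 6 = 2

macro 1: S0 reads c0=-3 → after 2×micro: 3; S1 reads c0=3 → after 3×micro: 3; S2 reads c1=3 → after 1×micro: 2 ⇒ (c0=3, c1=3, c2=2)
macro 2: S0 reads c0=3 → after 2×micro: -3; S1 reads c0=-3 → after 3×micro: 3; S2 reads c1=3 → after 1×micro: 2 ⇒ (c0=-3, c1=3, c2=2)
macro 3: S0 reads c0=-3 → after 2×micro: 3; S1 reads c0=3 → after 3×micro: 3; S2 reads c1=3 → after 1×micro: 2 ⇒ (c0=3, c1=3, c2=2)
macro 4: S0 reads c0=3 → after 2×micro: -3; S1 reads c0=-3 → after 3×micro: 3; S2 reads c1=3 → after 1×micro: 2 ⇒ (c0=-3, c1=3, c2=2)
macro 5: S0 reads c0=-3 → after 2×micro: 3; S1 reads c0=3 → after 3×micro: 3; S2 reads c1=3 → after 1×micro: 2 ⇒ (c0=3, c1=3, c2=2)
macro 6: S0 reads c0=3 → after 2×micro: -3; S1 reads c0=-3 → after 3×micro: 3; S2 reads c1=3 → after 1×micro: 2 ⇒ (c0=-3, c1=3, c2=2)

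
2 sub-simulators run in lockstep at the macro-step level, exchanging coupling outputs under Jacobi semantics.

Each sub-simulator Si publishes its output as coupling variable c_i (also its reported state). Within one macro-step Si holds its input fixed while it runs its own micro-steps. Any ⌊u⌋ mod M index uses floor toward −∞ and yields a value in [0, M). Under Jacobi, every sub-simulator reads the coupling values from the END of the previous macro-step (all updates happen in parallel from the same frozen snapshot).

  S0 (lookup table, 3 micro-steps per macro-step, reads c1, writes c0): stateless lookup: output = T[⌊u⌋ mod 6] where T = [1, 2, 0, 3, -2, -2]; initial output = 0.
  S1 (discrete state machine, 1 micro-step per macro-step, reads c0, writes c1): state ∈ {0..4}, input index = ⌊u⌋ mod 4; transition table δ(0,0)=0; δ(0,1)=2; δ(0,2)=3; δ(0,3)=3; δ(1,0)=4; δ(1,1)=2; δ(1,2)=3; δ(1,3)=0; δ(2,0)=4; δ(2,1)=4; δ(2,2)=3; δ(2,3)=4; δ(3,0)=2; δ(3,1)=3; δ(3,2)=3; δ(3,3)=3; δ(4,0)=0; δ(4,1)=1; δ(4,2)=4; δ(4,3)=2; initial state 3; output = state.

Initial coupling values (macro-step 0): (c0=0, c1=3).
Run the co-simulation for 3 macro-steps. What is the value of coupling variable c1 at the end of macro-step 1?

macro 1: S0 reads c1=3 → after 3×micro: 3; S1 reads c0=0 → after 1×micro: 2 ⇒ (c0=3, c1=2)
macro 2: S0 reads c1=2 → after 3×micro: 0; S1 reads c0=3 → after 1×micro: 4 ⇒ (c0=0, c1=4)
macro 3: S0 reads c1=4 → after 3×micro: -2; S1 reads c0=0 → after 1×micro: 0 ⇒ (c0=-2, c1=0)

c1 at macro-step 1 = 2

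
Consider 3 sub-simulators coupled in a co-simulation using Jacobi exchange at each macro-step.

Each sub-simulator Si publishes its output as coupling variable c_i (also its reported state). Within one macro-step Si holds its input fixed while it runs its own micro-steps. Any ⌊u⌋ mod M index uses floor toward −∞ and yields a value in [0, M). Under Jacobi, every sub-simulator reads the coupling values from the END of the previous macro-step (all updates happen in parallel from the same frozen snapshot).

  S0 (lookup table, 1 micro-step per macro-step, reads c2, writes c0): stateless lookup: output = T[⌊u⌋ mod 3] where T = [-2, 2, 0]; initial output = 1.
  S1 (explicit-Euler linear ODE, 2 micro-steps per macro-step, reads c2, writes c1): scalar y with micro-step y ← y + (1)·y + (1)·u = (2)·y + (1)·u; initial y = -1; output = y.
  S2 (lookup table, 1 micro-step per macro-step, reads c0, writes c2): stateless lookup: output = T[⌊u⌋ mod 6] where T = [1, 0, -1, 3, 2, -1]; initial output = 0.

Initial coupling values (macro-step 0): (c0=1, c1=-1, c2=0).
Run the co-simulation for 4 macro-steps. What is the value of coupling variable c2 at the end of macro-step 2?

macro 1: S0 reads c2=0 → after 1×micro: -2; S1 reads c2=0 → after 2×micro: -4; S2 reads c0=1 → after 1×micro: 0 ⇒ (c0=-2, c1=-4, c2=0)
macro 2: S0 reads c2=0 → after 1×micro: -2; S1 reads c2=0 → after 2×micro: -16; S2 reads c0=-2 → after 1×micro: 2 ⇒ (c0=-2, c1=-16, c2=2)
macro 3: S0 reads c2=2 → after 1×micro: 0; S1 reads c2=2 → after 2×micro: -58; S2 reads c0=-2 → after 1×micro: 2 ⇒ (c0=0, c1=-58, c2=2)
macro 4: S0 reads c2=2 → after 1×micro: 0; S1 reads c2=2 → after 2×micro: -226; S2 reads c0=0 → after 1×micro: 1 ⇒ (c0=0, c1=-226, c2=1)

c2 at macro-step 2 = 2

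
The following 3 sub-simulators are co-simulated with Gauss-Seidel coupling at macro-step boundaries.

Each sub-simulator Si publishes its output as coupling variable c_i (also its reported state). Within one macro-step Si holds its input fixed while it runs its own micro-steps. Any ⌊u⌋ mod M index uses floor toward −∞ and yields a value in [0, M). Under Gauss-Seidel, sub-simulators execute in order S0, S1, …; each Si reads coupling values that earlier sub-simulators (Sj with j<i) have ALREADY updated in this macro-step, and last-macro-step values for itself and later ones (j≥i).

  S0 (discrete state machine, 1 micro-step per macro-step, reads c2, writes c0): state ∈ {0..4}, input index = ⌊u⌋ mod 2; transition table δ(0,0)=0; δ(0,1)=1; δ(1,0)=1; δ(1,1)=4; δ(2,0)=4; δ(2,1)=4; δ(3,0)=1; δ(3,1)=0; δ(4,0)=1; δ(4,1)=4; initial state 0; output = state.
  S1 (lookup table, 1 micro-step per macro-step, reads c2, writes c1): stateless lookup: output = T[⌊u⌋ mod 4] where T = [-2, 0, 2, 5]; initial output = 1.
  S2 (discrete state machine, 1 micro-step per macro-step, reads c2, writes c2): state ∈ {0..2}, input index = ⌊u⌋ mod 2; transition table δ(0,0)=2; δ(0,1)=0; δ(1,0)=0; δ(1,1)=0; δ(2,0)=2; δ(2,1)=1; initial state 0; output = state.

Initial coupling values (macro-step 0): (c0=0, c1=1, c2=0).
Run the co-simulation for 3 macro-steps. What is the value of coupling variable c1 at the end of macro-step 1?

macro 1: S0 reads c2=0 → after 1×micro: 0; S1 reads c2=0 → after 1×micro: -2; S2 reads c2=0 → after 1×micro: 2 ⇒ (c0=0, c1=-2, c2=2)
macro 2: S0 reads c2=2 → after 1×micro: 0; S1 reads c2=2 → after 1×micro: 2; S2 reads c2=2 → after 1×micro: 2 ⇒ (c0=0, c1=2, c2=2)
macro 3: S0 reads c2=2 → after 1×micro: 0; S1 reads c2=2 → after 1×micro: 2; S2 reads c2=2 → after 1×micro: 2 ⇒ (c0=0, c1=2, c2=2)

c1 at macro-step 1 = -2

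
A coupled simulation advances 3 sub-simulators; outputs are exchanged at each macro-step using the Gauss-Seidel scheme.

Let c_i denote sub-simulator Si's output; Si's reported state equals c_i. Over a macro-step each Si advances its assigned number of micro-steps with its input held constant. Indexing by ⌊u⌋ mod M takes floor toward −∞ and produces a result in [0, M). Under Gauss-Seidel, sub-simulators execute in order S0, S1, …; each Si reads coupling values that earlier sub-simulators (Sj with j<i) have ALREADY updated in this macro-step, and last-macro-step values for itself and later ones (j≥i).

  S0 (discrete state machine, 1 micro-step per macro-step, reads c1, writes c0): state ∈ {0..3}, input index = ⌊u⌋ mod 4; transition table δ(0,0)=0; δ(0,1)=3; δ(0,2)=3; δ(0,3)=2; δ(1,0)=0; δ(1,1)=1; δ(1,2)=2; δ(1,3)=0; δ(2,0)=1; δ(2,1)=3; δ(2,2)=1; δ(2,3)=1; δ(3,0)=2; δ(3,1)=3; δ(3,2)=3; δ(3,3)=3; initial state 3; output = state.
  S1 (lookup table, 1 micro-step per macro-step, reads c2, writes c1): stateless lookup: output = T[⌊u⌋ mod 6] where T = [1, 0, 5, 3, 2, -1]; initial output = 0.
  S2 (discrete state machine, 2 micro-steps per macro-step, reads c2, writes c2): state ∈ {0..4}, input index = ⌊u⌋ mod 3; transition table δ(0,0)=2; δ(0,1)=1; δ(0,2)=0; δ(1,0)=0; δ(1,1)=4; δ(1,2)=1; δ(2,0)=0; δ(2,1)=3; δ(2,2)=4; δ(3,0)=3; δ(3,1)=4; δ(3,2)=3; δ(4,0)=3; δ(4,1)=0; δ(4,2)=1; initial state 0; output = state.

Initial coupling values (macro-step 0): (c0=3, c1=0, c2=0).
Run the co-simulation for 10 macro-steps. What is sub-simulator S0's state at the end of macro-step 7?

macro 1: S0 reads c1=0 → after 1×micro: 2; S1 reads c2=0 → after 1×micro: 1; S2 reads c2=0 → after 2×micro: 0 ⇒ (c0=2, c1=1, c2=0)
macro 2: S0 reads c1=1 → after 1×micro: 3; S1 reads c2=0 → after 1×micro: 1; S2 reads c2=0 → after 2×micro: 0 ⇒ (c0=3, c1=1, c2=0)
macro 3: S0 reads c1=1 → after 1×micro: 3; S1 reads c2=0 → after 1×micro: 1; S2 reads c2=0 → after 2×micro: 0 ⇒ (c0=3, c1=1, c2=0)
macro 4: S0 reads c1=1 → after 1×micro: 3; S1 reads c2=0 → after 1×micro: 1; S2 reads c2=0 → after 2×micro: 0 ⇒ (c0=3, c1=1, c2=0)
macro 5: S0 reads c1=1 → after 1×micro: 3; S1 reads c2=0 → after 1×micro: 1; S2 reads c2=0 → after 2×micro: 0 ⇒ (c0=3, c1=1, c2=0)
macro 6: S0 reads c1=1 → after 1×micro: 3; S1 reads c2=0 → after 1×micro: 1; S2 reads c2=0 → after 2×micro: 0 ⇒ (c0=3, c1=1, c2=0)
macro 7: S0 reads c1=1 → after 1×micro: 3; S1 reads c2=0 → after 1×micro: 1; S2 reads c2=0 → after 2×micro: 0 ⇒ (c0=3, c1=1, c2=0)
macro 8: S0 reads c1=1 → after 1×micro: 3; S1 reads c2=0 → after 1×micro: 1; S2 reads c2=0 → after 2×micro: 0 ⇒ (c0=3, c1=1, c2=0)
macro 9: S0 reads c1=1 → after 1×micro: 3; S1 reads c2=0 → after 1×micro: 1; S2 reads c2=0 → after 2×micro: 0 ⇒ (c0=3, c1=1, c2=0)
macro 10: S0 reads c1=1 → after 1×micro: 3; S1 reads c2=0 → after 1×micro: 1; S2 reads c2=0 → after 2×micro: 0 ⇒ (c0=3, c1=1, c2=0)

S0 state at macro-step 7 = 3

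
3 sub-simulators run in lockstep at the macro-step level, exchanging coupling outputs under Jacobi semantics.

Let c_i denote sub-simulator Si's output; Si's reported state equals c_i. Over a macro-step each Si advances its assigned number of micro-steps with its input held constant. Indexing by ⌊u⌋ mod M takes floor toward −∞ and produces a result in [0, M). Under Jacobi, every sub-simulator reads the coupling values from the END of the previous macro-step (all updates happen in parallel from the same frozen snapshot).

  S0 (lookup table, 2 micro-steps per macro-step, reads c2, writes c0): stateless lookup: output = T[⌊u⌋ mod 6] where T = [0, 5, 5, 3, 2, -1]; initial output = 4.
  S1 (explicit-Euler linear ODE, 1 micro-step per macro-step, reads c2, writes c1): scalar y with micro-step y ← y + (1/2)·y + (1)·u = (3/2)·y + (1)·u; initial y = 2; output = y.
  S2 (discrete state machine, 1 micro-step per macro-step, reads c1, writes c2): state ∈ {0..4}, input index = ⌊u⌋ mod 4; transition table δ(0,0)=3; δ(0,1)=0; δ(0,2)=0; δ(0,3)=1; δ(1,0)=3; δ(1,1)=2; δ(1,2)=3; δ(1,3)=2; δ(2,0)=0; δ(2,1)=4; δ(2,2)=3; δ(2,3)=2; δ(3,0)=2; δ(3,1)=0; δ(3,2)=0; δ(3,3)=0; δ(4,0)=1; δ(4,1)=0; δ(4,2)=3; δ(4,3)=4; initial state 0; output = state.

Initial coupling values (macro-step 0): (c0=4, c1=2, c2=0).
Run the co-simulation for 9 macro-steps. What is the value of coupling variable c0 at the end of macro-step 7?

c0 at macro-step 7 = 0

macro 1: S0 reads c2=0 → after 2×micro: 0; S1 reads c2=0 → after 1×micro: 3; S2 reads c1=2 → after 1×micro: 0 ⇒ (c0=0, c1=3, c2=0)
macro 2: S0 reads c2=0 → after 2×micro: 0; S1 reads c2=0 → after 1×micro: 9/2; S2 reads c1=3 → after 1×micro: 1 ⇒ (c0=0, c1=9/2, c2=1)
macro 3: S0 reads c2=1 → after 2×micro: 5; S1 reads c2=1 → after 1×micro: 31/4; S2 reads c1=9/2 → after 1×micro: 3 ⇒ (c0=5, c1=31/4, c2=3)
macro 4: S0 reads c2=3 → after 2×micro: 3; S1 reads c2=3 → after 1×micro: 117/8; S2 reads c1=31/4 → after 1×micro: 0 ⇒ (c0=3, c1=117/8, c2=0)
macro 5: S0 reads c2=0 → after 2×micro: 0; S1 reads c2=0 → after 1×micro: 351/16; S2 reads c1=117/8 → after 1×micro: 0 ⇒ (c0=0, c1=351/16, c2=0)
macro 6: S0 reads c2=0 → after 2×micro: 0; S1 reads c2=0 → after 1×micro: 1053/32; S2 reads c1=351/16 → after 1×micro: 0 ⇒ (c0=0, c1=1053/32, c2=0)
macro 7: S0 reads c2=0 → after 2×micro: 0; S1 reads c2=0 → after 1×micro: 3159/64; S2 reads c1=1053/32 → after 1×micro: 3 ⇒ (c0=0, c1=3159/64, c2=3)
macro 8: S0 reads c2=3 → after 2×micro: 3; S1 reads c2=3 → after 1×micro: 9861/128; S2 reads c1=3159/64 → after 1×micro: 0 ⇒ (c0=3, c1=9861/128, c2=0)
macro 9: S0 reads c2=0 → after 2×micro: 0; S1 reads c2=0 → after 1×micro: 29583/256; S2 reads c1=9861/128 → after 1×micro: 0 ⇒ (c0=0, c1=29583/256, c2=0)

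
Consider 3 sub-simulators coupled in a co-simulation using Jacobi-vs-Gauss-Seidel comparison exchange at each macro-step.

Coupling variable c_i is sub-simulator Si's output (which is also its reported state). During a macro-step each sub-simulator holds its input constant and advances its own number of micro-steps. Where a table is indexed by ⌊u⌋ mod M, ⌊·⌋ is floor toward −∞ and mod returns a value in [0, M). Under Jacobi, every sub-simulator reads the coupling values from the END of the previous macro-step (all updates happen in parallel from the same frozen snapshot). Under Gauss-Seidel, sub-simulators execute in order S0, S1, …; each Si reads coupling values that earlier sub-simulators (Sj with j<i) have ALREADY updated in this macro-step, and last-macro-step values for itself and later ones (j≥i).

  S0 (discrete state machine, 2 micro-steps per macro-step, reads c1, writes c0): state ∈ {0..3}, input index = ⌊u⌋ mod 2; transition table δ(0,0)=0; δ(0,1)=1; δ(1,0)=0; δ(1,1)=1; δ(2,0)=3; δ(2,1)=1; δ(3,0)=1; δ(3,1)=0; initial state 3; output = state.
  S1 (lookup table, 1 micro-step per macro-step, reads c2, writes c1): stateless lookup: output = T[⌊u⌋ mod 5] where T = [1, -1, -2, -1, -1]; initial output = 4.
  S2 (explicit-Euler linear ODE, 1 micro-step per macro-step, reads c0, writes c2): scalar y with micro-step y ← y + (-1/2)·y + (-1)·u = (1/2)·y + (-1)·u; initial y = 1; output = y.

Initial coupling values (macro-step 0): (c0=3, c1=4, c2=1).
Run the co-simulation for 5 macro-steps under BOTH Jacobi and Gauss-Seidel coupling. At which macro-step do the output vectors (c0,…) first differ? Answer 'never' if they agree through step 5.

first divergence at macro-step: 1

[Jacobi] macro 1: S0 reads c1=4 → after 2×micro: 0; S1 reads c2=1 → after 1×micro: -1; S2 reads c0=3 → after 1×micro: -5/2 ⇒ (c0=0, c1=-1, c2=-5/2)
[Jacobi] macro 2: S0 reads c1=-1 → after 2×micro: 1; S1 reads c2=-5/2 → after 1×micro: -2; S2 reads c0=0 → after 1×micro: -5/4 ⇒ (c0=1, c1=-2, c2=-5/4)
[Jacobi] macro 3: S0 reads c1=-2 → after 2×micro: 0; S1 reads c2=-5/4 → after 1×micro: -1; S2 reads c0=1 → after 1×micro: -13/8 ⇒ (c0=0, c1=-1, c2=-13/8)
[Jacobi] macro 4: S0 reads c1=-1 → after 2×micro: 1; S1 reads c2=-13/8 → after 1×micro: -1; S2 reads c0=0 → after 1×micro: -13/16 ⇒ (c0=1, c1=-1, c2=-13/16)
[Jacobi] macro 5: S0 reads c1=-1 → after 2×micro: 1; S1 reads c2=-13/16 → after 1×micro: -1; S2 reads c0=1 → after 1×micro: -45/32 ⇒ (c0=1, c1=-1, c2=-45/32)
[Gauss-Seidel] macro 1: S0 reads c1=4 → after 2×micro: 0; S1 reads c2=1 → after 1×micro: -1; S2 reads c0=0 → after 1×micro: 1/2 ⇒ (c0=0, c1=-1, c2=1/2)
[Gauss-Seidel] macro 2: S0 reads c1=-1 → after 2×micro: 1; S1 reads c2=1/2 → after 1×micro: 1; S2 reads c0=1 → after 1×micro: -3/4 ⇒ (c0=1, c1=1, c2=-3/4)
[Gauss-Seidel] macro 3: S0 reads c1=1 → after 2×micro: 1; S1 reads c2=-3/4 → after 1×micro: -1; S2 reads c0=1 → after 1×micro: -11/8 ⇒ (c0=1, c1=-1, c2=-11/8)
[Gauss-Seidel] macro 4: S0 reads c1=-1 → after 2×micro: 1; S1 reads c2=-11/8 → after 1×micro: -1; S2 reads c0=1 → after 1×micro: -27/16 ⇒ (c0=1, c1=-1, c2=-27/16)
[Gauss-Seidel] macro 5: S0 reads c1=-1 → after 2×micro: 1; S1 reads c2=-27/16 → after 1×micro: -1; S2 reads c0=1 → after 1×micro: -59/32 ⇒ (c0=1, c1=-1, c2=-59/32)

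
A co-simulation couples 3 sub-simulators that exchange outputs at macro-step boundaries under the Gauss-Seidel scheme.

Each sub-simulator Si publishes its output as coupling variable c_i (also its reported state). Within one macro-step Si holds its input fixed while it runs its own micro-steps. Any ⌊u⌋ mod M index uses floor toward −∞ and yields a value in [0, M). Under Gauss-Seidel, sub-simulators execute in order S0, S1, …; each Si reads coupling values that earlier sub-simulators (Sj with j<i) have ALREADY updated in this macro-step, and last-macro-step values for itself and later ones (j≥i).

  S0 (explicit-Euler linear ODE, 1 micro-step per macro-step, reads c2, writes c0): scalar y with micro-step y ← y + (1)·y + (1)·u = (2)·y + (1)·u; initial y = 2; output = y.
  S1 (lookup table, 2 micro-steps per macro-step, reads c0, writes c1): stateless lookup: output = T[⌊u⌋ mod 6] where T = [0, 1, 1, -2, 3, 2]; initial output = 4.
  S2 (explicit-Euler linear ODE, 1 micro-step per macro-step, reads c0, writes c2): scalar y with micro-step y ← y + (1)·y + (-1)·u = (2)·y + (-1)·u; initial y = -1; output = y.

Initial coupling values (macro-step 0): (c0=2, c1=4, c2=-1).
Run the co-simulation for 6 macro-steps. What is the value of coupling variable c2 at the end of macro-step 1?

macro 1: S0 reads c2=-1 → after 1×micro: 3; S1 reads c0=3 → after 2×micro: -2; S2 reads c0=3 → after 1×micro: -5 ⇒ (c0=3, c1=-2, c2=-5)
macro 2: S0 reads c2=-5 → after 1×micro: 1; S1 reads c0=1 → after 2×micro: 1; S2 reads c0=1 → after 1×micro: -11 ⇒ (c0=1, c1=1, c2=-11)
macro 3: S0 reads c2=-11 → after 1×micro: -9; S1 reads c0=-9 → after 2×micro: -2; S2 reads c0=-9 → after 1×micro: -13 ⇒ (c0=-9, c1=-2, c2=-13)
macro 4: S0 reads c2=-13 → after 1×micro: -31; S1 reads c0=-31 → after 2×micro: 2; S2 reads c0=-31 → after 1×micro: 5 ⇒ (c0=-31, c1=2, c2=5)
macro 5: S0 reads c2=5 → after 1×micro: -57; S1 reads c0=-57 → after 2×micro: -2; S2 reads c0=-57 → after 1×micro: 67 ⇒ (c0=-57, c1=-2, c2=67)
macro 6: S0 reads c2=67 → after 1×micro: -47; S1 reads c0=-47 → after 2×micro: 1; S2 reads c0=-47 → after 1×micro: 181 ⇒ (c0=-47, c1=1, c2=181)

c2 at macro-step 1 = -5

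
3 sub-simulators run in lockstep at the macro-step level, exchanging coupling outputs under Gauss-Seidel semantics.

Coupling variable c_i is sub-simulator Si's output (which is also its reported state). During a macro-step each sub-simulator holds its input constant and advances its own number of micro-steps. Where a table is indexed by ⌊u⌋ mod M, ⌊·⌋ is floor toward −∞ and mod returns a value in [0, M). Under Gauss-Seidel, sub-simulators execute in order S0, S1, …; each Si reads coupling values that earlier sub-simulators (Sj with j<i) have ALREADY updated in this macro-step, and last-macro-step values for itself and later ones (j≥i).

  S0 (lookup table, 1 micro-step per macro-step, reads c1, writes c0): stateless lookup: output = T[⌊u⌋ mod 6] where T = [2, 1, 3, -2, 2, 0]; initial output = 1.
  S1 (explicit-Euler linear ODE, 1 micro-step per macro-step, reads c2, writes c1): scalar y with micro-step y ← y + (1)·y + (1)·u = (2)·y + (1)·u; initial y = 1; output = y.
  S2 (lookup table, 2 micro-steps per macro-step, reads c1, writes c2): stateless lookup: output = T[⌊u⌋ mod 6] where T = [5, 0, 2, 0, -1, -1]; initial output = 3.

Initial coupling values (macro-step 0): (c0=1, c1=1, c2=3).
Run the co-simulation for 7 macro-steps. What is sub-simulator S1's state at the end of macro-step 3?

macro 1: S0 reads c1=1 → after 1×micro: 1; S1 reads c2=3 → after 1×micro: 5; S2 reads c1=5 → after 2×micro: -1 ⇒ (c0=1, c1=5, c2=-1)
macro 2: S0 reads c1=5 → after 1×micro: 0; S1 reads c2=-1 → after 1×micro: 9; S2 reads c1=9 → after 2×micro: 0 ⇒ (c0=0, c1=9, c2=0)
macro 3: S0 reads c1=9 → after 1×micro: -2; S1 reads c2=0 → after 1×micro: 18; S2 reads c1=18 → after 2×micro: 5 ⇒ (c0=-2, c1=18, c2=5)
macro 4: S0 reads c1=18 → after 1×micro: 2; S1 reads c2=5 → after 1×micro: 41; S2 reads c1=41 → after 2×micro: -1 ⇒ (c0=2, c1=41, c2=-1)
macro 5: S0 reads c1=41 → after 1×micro: 0; S1 reads c2=-1 → after 1×micro: 81; S2 reads c1=81 → after 2×micro: 0 ⇒ (c0=0, c1=81, c2=0)
macro 6: S0 reads c1=81 → after 1×micro: -2; S1 reads c2=0 → after 1×micro: 162; S2 reads c1=162 → after 2×micro: 5 ⇒ (c0=-2, c1=162, c2=5)
macro 7: S0 reads c1=162 → after 1×micro: 2; S1 reads c2=5 → after 1×micro: 329; S2 reads c1=329 → after 2×micro: -1 ⇒ (c0=2, c1=329, c2=-1)

S1 state at macro-step 3 = 18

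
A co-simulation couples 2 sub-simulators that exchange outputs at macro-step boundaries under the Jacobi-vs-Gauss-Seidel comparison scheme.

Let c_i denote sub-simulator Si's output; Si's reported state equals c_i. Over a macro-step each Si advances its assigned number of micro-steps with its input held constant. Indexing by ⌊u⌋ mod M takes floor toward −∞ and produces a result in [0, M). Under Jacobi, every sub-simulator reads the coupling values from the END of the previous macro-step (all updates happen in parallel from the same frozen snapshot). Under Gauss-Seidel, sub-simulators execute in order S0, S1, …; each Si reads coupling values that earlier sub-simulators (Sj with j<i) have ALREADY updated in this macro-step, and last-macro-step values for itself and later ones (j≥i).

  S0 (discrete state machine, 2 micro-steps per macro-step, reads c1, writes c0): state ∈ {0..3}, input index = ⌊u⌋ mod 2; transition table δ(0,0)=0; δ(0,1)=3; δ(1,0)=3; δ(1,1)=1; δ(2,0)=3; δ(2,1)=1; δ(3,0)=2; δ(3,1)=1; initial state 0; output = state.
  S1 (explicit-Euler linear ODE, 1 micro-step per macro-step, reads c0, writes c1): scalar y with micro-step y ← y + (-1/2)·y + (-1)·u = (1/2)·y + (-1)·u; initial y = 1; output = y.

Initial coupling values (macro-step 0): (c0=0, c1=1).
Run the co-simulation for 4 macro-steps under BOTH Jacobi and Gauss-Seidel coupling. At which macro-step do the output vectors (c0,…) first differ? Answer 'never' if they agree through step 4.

first divergence at macro-step: 1

[Jacobi] macro 1: S0 reads c1=1 → after 2×micro: 1; S1 reads c0=0 → after 1×micro: 1/2 ⇒ (c0=1, c1=1/2)
[Jacobi] macro 2: S0 reads c1=1/2 → after 2×micro: 2; S1 reads c0=1 → after 1×micro: -3/4 ⇒ (c0=2, c1=-3/4)
[Jacobi] macro 3: S0 reads c1=-3/4 → after 2×micro: 1; S1 reads c0=2 → after 1×micro: -19/8 ⇒ (c0=1, c1=-19/8)
[Jacobi] macro 4: S0 reads c1=-19/8 → after 2×micro: 1; S1 reads c0=1 → after 1×micro: -35/16 ⇒ (c0=1, c1=-35/16)
[Gauss-Seidel] macro 1: S0 reads c1=1 → after 2×micro: 1; S1 reads c0=1 → after 1×micro: -1/2 ⇒ (c0=1, c1=-1/2)
[Gauss-Seidel] macro 2: S0 reads c1=-1/2 → after 2×micro: 1; S1 reads c0=1 → after 1×micro: -5/4 ⇒ (c0=1, c1=-5/4)
[Gauss-Seidel] macro 3: S0 reads c1=-5/4 → after 2×micro: 2; S1 reads c0=2 → after 1×micro: -21/8 ⇒ (c0=2, c1=-21/8)
[Gauss-Seidel] macro 4: S0 reads c1=-21/8 → after 2×micro: 1; S1 reads c0=1 → after 1×micro: -37/16 ⇒ (c0=1, c1=-37/16)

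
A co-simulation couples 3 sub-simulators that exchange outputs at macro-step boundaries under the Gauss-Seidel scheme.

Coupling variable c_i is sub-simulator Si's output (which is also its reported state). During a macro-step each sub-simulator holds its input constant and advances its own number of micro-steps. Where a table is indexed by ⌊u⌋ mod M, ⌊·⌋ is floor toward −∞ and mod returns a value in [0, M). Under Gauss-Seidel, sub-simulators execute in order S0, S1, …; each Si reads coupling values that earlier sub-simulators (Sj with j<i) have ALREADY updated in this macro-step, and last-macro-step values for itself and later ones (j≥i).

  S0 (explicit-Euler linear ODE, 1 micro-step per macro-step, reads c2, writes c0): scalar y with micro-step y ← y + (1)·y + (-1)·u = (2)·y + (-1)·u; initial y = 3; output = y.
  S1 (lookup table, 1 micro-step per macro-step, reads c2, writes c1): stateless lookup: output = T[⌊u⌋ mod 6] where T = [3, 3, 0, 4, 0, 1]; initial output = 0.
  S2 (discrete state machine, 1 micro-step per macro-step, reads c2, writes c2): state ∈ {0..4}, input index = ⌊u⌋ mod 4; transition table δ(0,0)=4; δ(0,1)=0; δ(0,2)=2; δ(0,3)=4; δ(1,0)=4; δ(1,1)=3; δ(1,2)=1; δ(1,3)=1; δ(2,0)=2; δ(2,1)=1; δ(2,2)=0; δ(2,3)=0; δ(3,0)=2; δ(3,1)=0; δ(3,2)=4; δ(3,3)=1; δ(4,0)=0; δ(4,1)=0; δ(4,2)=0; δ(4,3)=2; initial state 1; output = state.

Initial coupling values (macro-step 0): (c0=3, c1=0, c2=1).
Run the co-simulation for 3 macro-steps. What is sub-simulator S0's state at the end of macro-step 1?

macro 1: S0 reads c2=1 → after 1×micro: 5; S1 reads c2=1 → after 1×micro: 3; S2 reads c2=1 → after 1×micro: 3 ⇒ (c0=5, c1=3, c2=3)
macro 2: S0 reads c2=3 → after 1×micro: 7; S1 reads c2=3 → after 1×micro: 4; S2 reads c2=3 → after 1×micro: 1 ⇒ (c0=7, c1=4, c2=1)
macro 3: S0 reads c2=1 → after 1×micro: 13; S1 reads c2=1 → after 1×micro: 3; S2 reads c2=1 → after 1×micro: 3 ⇒ (c0=13, c1=3, c2=3)

S0 state at macro-step 1 = 5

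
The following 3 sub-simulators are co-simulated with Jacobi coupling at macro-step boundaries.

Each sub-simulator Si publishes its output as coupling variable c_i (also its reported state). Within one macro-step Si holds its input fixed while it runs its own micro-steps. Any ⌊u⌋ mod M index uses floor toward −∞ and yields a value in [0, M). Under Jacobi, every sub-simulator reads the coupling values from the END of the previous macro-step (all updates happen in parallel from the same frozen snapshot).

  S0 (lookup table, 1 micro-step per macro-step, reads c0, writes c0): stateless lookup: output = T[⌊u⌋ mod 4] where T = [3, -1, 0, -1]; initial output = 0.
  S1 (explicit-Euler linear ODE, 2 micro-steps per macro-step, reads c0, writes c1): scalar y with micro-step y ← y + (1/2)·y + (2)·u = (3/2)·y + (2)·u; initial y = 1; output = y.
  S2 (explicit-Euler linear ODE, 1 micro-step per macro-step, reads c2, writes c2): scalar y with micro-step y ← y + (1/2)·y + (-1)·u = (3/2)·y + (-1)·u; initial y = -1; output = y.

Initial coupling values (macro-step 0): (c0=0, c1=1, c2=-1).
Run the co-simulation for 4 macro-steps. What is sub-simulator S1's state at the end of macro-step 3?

S1 state at macro-step 3 = 2569/64

macro 1: S0 reads c0=0 → after 1×micro: 3; S1 reads c0=0 → after 2×micro: 9/4; S2 reads c2=-1 → after 1×micro: -1/2 ⇒ (c0=3, c1=9/4, c2=-1/2)
macro 2: S0 reads c0=3 → after 1×micro: -1; S1 reads c0=3 → after 2×micro: 321/16; S2 reads c2=-1/2 → after 1×micro: -1/4 ⇒ (c0=-1, c1=321/16, c2=-1/4)
macro 3: S0 reads c0=-1 → after 1×micro: -1; S1 reads c0=-1 → after 2×micro: 2569/64; S2 reads c2=-1/4 → after 1×micro: -1/8 ⇒ (c0=-1, c1=2569/64, c2=-1/8)
macro 4: S0 reads c0=-1 → after 1×micro: -1; S1 reads c0=-1 → after 2×micro: 21841/256; S2 reads c2=-1/8 → after 1×micro: -1/16 ⇒ (c0=-1, c1=21841/256, c2=-1/16)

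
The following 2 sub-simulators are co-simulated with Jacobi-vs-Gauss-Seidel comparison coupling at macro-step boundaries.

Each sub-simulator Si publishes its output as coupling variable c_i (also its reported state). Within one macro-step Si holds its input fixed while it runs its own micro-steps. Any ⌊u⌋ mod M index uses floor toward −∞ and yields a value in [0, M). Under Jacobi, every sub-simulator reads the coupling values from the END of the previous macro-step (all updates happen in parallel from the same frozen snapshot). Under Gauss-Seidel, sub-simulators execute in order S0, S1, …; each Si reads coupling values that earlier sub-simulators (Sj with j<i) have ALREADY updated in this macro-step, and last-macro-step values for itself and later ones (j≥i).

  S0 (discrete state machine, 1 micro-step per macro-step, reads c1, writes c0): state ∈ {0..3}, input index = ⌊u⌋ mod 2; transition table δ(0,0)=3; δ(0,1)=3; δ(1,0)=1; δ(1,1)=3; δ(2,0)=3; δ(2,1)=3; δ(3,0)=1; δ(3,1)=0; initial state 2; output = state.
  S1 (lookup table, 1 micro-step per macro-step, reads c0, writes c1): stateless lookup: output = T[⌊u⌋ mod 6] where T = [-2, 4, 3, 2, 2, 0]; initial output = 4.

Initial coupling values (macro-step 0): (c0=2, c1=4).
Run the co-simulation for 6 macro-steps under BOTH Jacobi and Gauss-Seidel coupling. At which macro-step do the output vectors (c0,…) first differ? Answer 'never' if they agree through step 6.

[Jacobi] macro 1: S0 reads c1=4 → after 1×micro: 3; S1 reads c0=2 → after 1×micro: 3 ⇒ (c0=3, c1=3)
[Jacobi] macro 2: S0 reads c1=3 → after 1×micro: 0; S1 reads c0=3 → after 1×micro: 2 ⇒ (c0=0, c1=2)
[Jacobi] macro 3: S0 reads c1=2 → after 1×micro: 3; S1 reads c0=0 → after 1×micro: -2 ⇒ (c0=3, c1=-2)
[Jacobi] macro 4: S0 reads c1=-2 → after 1×micro: 1; S1 reads c0=3 → after 1×micro: 2 ⇒ (c0=1, c1=2)
[Jacobi] macro 5: S0 reads c1=2 → after 1×micro: 1; S1 reads c0=1 → after 1×micro: 4 ⇒ (c0=1, c1=4)
[Jacobi] macro 6: S0 reads c1=4 → after 1×micro: 1; S1 reads c0=1 → after 1×micro: 4 ⇒ (c0=1, c1=4)
[Gauss-Seidel] macro 1: S0 reads c1=4 → after 1×micro: 3; S1 reads c0=3 → after 1×micro: 2 ⇒ (c0=3, c1=2)
[Gauss-Seidel] macro 2: S0 reads c1=2 → after 1×micro: 1; S1 reads c0=1 → after 1×micro: 4 ⇒ (c0=1, c1=4)
[Gauss-Seidel] macro 3: S0 reads c1=4 → after 1×micro: 1; S1 reads c0=1 → after 1×micro: 4 ⇒ (c0=1, c1=4)
[Gauss-Seidel] macro 4: S0 reads c1=4 → after 1×micro: 1; S1 reads c0=1 → after 1×micro: 4 ⇒ (c0=1, c1=4)
[Gauss-Seidel] macro 5: S0 reads c1=4 → after 1×micro: 1; S1 reads c0=1 → after 1×micro: 4 ⇒ (c0=1, c1=4)
[Gauss-Seidel] macro 6: S0 reads c1=4 → after 1×micro: 1; S1 reads c0=1 → after 1×micro: 4 ⇒ (c0=1, c1=4)

first divergence at macro-step: 1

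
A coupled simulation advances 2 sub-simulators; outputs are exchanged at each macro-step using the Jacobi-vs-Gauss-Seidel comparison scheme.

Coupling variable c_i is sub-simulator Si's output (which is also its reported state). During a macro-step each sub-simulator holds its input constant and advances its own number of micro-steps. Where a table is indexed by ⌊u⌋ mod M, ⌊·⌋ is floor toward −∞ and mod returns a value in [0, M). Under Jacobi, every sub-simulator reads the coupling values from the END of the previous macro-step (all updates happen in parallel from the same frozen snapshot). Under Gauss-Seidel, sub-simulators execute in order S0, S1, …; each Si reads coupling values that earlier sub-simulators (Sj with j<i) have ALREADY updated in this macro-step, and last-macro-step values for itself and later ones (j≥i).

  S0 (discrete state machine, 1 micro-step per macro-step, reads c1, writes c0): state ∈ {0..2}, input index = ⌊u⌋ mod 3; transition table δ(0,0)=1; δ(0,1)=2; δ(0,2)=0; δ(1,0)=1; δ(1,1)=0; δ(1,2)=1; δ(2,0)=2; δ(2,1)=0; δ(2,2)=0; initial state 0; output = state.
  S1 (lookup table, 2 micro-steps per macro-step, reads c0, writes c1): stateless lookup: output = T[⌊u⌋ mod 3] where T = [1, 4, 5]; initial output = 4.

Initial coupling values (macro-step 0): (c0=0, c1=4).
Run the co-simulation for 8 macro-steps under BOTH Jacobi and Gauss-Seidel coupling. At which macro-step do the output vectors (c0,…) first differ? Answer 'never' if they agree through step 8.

[Jacobi] macro 1: S0 reads c1=4 → after 1×micro: 2; S1 reads c0=0 → after 2×micro: 1 ⇒ (c0=2, c1=1)
[Jacobi] macro 2: S0 reads c1=1 → after 1×micro: 0; S1 reads c0=2 → after 2×micro: 5 ⇒ (c0=0, c1=5)
[Jacobi] macro 3: S0 reads c1=5 → after 1×micro: 0; S1 reads c0=0 → after 2×micro: 1 ⇒ (c0=0, c1=1)
[Jacobi] macro 4: S0 reads c1=1 → after 1×micro: 2; S1 reads c0=0 → after 2×micro: 1 ⇒ (c0=2, c1=1)
[Jacobi] macro 5: S0 reads c1=1 → after 1×micro: 0; S1 reads c0=2 → after 2×micro: 5 ⇒ (c0=0, c1=5)
[Jacobi] macro 6: S0 reads c1=5 → after 1×micro: 0; S1 reads c0=0 → after 2×micro: 1 ⇒ (c0=0, c1=1)
[Jacobi] macro 7: S0 reads c1=1 → after 1×micro: 2; S1 reads c0=0 → after 2×micro: 1 ⇒ (c0=2, c1=1)
[Jacobi] macro 8: S0 reads c1=1 → after 1×micro: 0; S1 reads c0=2 → after 2×micro: 5 ⇒ (c0=0, c1=5)
[Gauss-Seidel] macro 1: S0 reads c1=4 → after 1×micro: 2; S1 reads c0=2 → after 2×micro: 5 ⇒ (c0=2, c1=5)
[Gauss-Seidel] macro 2: S0 reads c1=5 → after 1×micro: 0; S1 reads c0=0 → after 2×micro: 1 ⇒ (c0=0, c1=1)
[Gauss-Seidel] macro 3: S0 reads c1=1 → after 1×micro: 2; S1 reads c0=2 → after 2×micro: 5 ⇒ (c0=2, c1=5)
[Gauss-Seidel] macro 4: S0 reads c1=5 → after 1×micro: 0; S1 reads c0=0 → after 2×micro: 1 ⇒ (c0=0, c1=1)
[Gauss-Seidel] macro 5: S0 reads c1=1 → after 1×micro: 2; S1 reads c0=2 → after 2×micro: 5 ⇒ (c0=2, c1=5)
[Gauss-Seidel] macro 6: S0 reads c1=5 → after 1×micro: 0; S1 reads c0=0 → after 2×micro: 1 ⇒ (c0=0, c1=1)
[Gauss-Seidel] macro 7: S0 reads c1=1 → after 1×micro: 2; S1 reads c0=2 → after 2×micro: 5 ⇒ (c0=2, c1=5)
[Gauss-Seidel] macro 8: S0 reads c1=5 → after 1×micro: 0; S1 reads c0=0 → after 2×micro: 1 ⇒ (c0=0, c1=1)

first divergence at macro-step: 1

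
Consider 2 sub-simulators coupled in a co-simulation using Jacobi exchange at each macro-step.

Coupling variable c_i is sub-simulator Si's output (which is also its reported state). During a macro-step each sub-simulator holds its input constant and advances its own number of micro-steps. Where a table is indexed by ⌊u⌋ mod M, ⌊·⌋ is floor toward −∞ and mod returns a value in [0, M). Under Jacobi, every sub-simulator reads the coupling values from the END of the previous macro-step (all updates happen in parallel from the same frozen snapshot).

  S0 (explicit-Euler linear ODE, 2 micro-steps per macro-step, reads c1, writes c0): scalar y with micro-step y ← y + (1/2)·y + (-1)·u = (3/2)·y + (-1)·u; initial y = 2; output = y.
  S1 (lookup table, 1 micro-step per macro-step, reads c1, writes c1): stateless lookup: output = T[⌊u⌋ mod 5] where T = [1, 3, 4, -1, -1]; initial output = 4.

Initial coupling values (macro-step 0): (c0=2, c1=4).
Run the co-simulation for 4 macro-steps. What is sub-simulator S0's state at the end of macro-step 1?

macro 1: S0 reads c1=4 → after 2×micro: -11/2; S1 reads c1=4 → after 1×micro: -1 ⇒ (c0=-11/2, c1=-1)
macro 2: S0 reads c1=-1 → after 2×micro: -79/8; S1 reads c1=-1 → after 1×micro: -1 ⇒ (c0=-79/8, c1=-1)
macro 3: S0 reads c1=-1 → after 2×micro: -631/32; S1 reads c1=-1 → after 1×micro: -1 ⇒ (c0=-631/32, c1=-1)
macro 4: S0 reads c1=-1 → after 2×micro: -5359/128; S1 reads c1=-1 → after 1×micro: -1 ⇒ (c0=-5359/128, c1=-1)

S0 state at macro-step 1 = -11/2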